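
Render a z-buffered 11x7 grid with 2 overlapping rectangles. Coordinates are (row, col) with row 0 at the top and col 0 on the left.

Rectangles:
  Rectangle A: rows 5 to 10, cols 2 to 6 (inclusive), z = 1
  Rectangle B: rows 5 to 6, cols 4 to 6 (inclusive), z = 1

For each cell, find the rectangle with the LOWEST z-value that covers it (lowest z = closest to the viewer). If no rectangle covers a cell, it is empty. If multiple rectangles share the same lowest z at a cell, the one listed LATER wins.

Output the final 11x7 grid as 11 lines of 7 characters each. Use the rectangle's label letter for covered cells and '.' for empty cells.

.......
.......
.......
.......
.......
..AABBB
..AABBB
..AAAAA
..AAAAA
..AAAAA
..AAAAA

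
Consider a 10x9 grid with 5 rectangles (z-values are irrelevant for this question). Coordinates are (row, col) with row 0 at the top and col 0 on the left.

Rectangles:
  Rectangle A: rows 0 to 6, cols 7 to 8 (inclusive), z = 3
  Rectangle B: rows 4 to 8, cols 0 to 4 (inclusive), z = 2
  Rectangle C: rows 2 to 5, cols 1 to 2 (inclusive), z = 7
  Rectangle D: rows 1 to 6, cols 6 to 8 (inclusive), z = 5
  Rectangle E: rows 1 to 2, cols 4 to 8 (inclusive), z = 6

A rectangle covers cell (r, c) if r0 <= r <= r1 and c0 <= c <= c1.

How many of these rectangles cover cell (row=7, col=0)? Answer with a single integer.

Answer: 1

Derivation:
Check cell (7,0):
  A: rows 0-6 cols 7-8 -> outside (row miss)
  B: rows 4-8 cols 0-4 -> covers
  C: rows 2-5 cols 1-2 -> outside (row miss)
  D: rows 1-6 cols 6-8 -> outside (row miss)
  E: rows 1-2 cols 4-8 -> outside (row miss)
Count covering = 1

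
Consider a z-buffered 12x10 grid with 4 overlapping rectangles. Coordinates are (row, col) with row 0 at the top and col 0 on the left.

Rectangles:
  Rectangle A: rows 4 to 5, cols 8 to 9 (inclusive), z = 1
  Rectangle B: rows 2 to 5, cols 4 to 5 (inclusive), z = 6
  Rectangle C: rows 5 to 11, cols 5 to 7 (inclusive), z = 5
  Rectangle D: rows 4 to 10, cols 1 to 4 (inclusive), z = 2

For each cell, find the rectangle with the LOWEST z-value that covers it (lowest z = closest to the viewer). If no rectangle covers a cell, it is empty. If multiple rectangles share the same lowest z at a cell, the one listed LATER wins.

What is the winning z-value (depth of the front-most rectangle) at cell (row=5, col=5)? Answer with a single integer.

Check cell (5,5):
  A: rows 4-5 cols 8-9 -> outside (col miss)
  B: rows 2-5 cols 4-5 z=6 -> covers; best now B (z=6)
  C: rows 5-11 cols 5-7 z=5 -> covers; best now C (z=5)
  D: rows 4-10 cols 1-4 -> outside (col miss)
Winner: C at z=5

Answer: 5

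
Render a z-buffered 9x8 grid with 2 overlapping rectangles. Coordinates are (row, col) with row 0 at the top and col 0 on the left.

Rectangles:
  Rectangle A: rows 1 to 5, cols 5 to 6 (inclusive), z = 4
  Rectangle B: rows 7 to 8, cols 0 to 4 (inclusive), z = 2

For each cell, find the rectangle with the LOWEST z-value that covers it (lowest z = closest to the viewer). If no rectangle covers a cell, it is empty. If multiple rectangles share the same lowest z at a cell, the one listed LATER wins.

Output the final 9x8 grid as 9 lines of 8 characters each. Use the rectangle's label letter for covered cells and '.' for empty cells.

........
.....AA.
.....AA.
.....AA.
.....AA.
.....AA.
........
BBBBB...
BBBBB...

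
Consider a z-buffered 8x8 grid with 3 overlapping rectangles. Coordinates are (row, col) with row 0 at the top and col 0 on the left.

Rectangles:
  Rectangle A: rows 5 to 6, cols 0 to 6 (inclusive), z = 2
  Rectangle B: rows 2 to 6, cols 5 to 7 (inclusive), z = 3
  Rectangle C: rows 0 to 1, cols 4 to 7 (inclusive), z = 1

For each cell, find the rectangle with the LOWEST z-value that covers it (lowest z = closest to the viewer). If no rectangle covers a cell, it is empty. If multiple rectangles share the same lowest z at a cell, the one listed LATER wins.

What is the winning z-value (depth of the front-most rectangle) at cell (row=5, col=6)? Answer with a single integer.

Check cell (5,6):
  A: rows 5-6 cols 0-6 z=2 -> covers; best now A (z=2)
  B: rows 2-6 cols 5-7 z=3 -> covers; best now A (z=2)
  C: rows 0-1 cols 4-7 -> outside (row miss)
Winner: A at z=2

Answer: 2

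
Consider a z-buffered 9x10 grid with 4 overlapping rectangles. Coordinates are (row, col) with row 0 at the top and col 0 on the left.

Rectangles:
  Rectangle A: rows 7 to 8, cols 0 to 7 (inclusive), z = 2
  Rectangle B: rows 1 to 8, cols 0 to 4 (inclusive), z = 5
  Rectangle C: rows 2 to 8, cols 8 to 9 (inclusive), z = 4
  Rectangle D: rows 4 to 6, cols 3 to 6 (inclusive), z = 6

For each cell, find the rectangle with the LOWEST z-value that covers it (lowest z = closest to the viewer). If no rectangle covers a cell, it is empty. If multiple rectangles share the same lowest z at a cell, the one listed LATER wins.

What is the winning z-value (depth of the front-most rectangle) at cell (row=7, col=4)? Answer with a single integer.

Check cell (7,4):
  A: rows 7-8 cols 0-7 z=2 -> covers; best now A (z=2)
  B: rows 1-8 cols 0-4 z=5 -> covers; best now A (z=2)
  C: rows 2-8 cols 8-9 -> outside (col miss)
  D: rows 4-6 cols 3-6 -> outside (row miss)
Winner: A at z=2

Answer: 2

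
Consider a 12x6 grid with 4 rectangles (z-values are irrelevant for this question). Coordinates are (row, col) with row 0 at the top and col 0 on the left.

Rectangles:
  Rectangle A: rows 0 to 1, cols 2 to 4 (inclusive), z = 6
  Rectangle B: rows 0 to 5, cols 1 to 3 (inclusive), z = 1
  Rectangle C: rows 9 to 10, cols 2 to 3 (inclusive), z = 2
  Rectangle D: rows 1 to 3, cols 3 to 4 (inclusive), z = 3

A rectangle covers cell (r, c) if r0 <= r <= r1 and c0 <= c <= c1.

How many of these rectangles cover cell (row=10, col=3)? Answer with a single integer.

Answer: 1

Derivation:
Check cell (10,3):
  A: rows 0-1 cols 2-4 -> outside (row miss)
  B: rows 0-5 cols 1-3 -> outside (row miss)
  C: rows 9-10 cols 2-3 -> covers
  D: rows 1-3 cols 3-4 -> outside (row miss)
Count covering = 1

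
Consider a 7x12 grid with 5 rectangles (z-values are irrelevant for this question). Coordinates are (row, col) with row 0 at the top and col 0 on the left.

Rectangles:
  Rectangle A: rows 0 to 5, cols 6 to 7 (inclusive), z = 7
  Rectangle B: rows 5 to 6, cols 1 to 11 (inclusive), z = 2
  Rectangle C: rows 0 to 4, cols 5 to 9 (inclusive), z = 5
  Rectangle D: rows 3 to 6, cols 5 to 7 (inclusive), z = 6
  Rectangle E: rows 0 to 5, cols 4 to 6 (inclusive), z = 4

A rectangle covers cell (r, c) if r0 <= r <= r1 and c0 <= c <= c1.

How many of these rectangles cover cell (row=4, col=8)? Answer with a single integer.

Answer: 1

Derivation:
Check cell (4,8):
  A: rows 0-5 cols 6-7 -> outside (col miss)
  B: rows 5-6 cols 1-11 -> outside (row miss)
  C: rows 0-4 cols 5-9 -> covers
  D: rows 3-6 cols 5-7 -> outside (col miss)
  E: rows 0-5 cols 4-6 -> outside (col miss)
Count covering = 1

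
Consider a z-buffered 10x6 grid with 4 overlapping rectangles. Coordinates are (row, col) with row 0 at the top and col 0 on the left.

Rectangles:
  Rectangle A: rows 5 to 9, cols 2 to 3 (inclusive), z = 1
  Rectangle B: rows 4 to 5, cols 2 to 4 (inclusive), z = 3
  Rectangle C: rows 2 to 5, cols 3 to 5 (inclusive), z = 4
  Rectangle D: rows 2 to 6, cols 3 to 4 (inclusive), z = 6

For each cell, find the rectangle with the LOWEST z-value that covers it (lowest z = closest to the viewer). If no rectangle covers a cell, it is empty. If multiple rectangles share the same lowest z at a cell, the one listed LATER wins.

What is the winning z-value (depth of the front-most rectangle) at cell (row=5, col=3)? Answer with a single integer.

Answer: 1

Derivation:
Check cell (5,3):
  A: rows 5-9 cols 2-3 z=1 -> covers; best now A (z=1)
  B: rows 4-5 cols 2-4 z=3 -> covers; best now A (z=1)
  C: rows 2-5 cols 3-5 z=4 -> covers; best now A (z=1)
  D: rows 2-6 cols 3-4 z=6 -> covers; best now A (z=1)
Winner: A at z=1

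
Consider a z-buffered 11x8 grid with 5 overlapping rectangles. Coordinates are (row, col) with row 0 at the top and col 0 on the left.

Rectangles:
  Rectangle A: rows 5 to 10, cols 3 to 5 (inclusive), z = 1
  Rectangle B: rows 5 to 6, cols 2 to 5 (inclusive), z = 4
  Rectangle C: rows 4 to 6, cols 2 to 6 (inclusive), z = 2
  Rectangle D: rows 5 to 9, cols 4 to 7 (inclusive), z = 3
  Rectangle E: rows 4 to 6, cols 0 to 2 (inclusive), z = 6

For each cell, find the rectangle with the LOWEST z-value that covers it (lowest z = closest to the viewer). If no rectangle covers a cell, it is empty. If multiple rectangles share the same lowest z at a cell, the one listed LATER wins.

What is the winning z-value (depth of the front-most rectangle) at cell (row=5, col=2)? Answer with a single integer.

Answer: 2

Derivation:
Check cell (5,2):
  A: rows 5-10 cols 3-5 -> outside (col miss)
  B: rows 5-6 cols 2-5 z=4 -> covers; best now B (z=4)
  C: rows 4-6 cols 2-6 z=2 -> covers; best now C (z=2)
  D: rows 5-9 cols 4-7 -> outside (col miss)
  E: rows 4-6 cols 0-2 z=6 -> covers; best now C (z=2)
Winner: C at z=2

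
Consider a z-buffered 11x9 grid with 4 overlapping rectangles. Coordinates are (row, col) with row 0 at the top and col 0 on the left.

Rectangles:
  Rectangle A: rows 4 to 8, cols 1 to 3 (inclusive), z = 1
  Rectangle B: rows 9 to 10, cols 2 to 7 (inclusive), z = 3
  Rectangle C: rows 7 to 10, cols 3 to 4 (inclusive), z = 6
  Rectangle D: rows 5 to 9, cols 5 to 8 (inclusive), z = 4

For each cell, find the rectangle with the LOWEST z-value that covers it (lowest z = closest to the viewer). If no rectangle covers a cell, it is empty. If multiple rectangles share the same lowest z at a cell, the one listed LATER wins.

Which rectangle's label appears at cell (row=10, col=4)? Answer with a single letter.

Answer: B

Derivation:
Check cell (10,4):
  A: rows 4-8 cols 1-3 -> outside (row miss)
  B: rows 9-10 cols 2-7 z=3 -> covers; best now B (z=3)
  C: rows 7-10 cols 3-4 z=6 -> covers; best now B (z=3)
  D: rows 5-9 cols 5-8 -> outside (row miss)
Winner: B at z=3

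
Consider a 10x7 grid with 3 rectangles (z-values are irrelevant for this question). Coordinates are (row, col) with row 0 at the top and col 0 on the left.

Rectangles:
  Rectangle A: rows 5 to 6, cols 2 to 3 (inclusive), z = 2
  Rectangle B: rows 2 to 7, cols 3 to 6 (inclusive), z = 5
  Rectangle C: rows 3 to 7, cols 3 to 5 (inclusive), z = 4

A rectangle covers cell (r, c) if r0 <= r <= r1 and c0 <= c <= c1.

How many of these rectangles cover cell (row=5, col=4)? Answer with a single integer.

Check cell (5,4):
  A: rows 5-6 cols 2-3 -> outside (col miss)
  B: rows 2-7 cols 3-6 -> covers
  C: rows 3-7 cols 3-5 -> covers
Count covering = 2

Answer: 2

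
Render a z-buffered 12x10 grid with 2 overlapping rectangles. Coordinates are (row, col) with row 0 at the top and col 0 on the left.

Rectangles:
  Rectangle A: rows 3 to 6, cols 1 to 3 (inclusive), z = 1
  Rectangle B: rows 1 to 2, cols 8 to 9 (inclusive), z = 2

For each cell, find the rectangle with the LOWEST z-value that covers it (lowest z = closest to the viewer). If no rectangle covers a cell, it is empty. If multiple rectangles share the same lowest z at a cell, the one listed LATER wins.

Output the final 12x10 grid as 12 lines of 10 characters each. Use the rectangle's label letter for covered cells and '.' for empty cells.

..........
........BB
........BB
.AAA......
.AAA......
.AAA......
.AAA......
..........
..........
..........
..........
..........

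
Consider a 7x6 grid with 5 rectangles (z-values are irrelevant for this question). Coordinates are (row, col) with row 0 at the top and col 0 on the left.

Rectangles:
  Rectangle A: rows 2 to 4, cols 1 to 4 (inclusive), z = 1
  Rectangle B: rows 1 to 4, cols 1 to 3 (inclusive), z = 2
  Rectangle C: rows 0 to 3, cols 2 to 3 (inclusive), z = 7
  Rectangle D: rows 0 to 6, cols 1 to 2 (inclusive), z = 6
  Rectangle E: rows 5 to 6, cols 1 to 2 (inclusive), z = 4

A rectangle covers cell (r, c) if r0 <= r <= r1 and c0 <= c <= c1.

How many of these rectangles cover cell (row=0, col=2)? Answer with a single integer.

Check cell (0,2):
  A: rows 2-4 cols 1-4 -> outside (row miss)
  B: rows 1-4 cols 1-3 -> outside (row miss)
  C: rows 0-3 cols 2-3 -> covers
  D: rows 0-6 cols 1-2 -> covers
  E: rows 5-6 cols 1-2 -> outside (row miss)
Count covering = 2

Answer: 2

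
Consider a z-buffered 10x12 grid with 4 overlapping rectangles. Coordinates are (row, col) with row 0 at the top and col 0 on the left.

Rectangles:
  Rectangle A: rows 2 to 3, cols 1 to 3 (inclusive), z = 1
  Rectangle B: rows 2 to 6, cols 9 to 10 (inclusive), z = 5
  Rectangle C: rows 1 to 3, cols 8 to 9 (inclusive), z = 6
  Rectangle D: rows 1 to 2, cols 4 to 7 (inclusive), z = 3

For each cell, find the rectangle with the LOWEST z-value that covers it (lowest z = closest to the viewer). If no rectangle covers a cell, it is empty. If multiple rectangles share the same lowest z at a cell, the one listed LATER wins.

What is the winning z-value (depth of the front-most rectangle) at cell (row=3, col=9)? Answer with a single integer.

Check cell (3,9):
  A: rows 2-3 cols 1-3 -> outside (col miss)
  B: rows 2-6 cols 9-10 z=5 -> covers; best now B (z=5)
  C: rows 1-3 cols 8-9 z=6 -> covers; best now B (z=5)
  D: rows 1-2 cols 4-7 -> outside (row miss)
Winner: B at z=5

Answer: 5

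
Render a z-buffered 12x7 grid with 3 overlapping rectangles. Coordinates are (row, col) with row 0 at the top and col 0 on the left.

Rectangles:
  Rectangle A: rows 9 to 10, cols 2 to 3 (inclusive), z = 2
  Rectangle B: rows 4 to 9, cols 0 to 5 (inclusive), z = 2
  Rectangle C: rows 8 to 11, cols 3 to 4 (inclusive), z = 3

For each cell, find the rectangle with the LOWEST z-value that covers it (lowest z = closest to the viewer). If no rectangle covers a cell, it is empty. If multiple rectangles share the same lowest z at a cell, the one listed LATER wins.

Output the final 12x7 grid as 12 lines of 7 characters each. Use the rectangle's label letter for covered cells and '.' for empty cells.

.......
.......
.......
.......
BBBBBB.
BBBBBB.
BBBBBB.
BBBBBB.
BBBBBB.
BBBBBB.
..AAC..
...CC..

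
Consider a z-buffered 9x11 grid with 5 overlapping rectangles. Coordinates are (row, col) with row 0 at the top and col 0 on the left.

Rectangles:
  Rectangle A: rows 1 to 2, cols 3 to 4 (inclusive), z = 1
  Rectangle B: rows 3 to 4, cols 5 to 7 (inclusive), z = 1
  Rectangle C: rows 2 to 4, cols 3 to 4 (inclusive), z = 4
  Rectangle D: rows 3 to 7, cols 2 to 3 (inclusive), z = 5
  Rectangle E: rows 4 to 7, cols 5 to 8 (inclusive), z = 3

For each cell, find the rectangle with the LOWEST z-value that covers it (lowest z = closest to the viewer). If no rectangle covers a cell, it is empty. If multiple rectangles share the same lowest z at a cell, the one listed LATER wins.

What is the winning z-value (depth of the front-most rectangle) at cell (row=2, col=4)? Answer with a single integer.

Check cell (2,4):
  A: rows 1-2 cols 3-4 z=1 -> covers; best now A (z=1)
  B: rows 3-4 cols 5-7 -> outside (row miss)
  C: rows 2-4 cols 3-4 z=4 -> covers; best now A (z=1)
  D: rows 3-7 cols 2-3 -> outside (row miss)
  E: rows 4-7 cols 5-8 -> outside (row miss)
Winner: A at z=1

Answer: 1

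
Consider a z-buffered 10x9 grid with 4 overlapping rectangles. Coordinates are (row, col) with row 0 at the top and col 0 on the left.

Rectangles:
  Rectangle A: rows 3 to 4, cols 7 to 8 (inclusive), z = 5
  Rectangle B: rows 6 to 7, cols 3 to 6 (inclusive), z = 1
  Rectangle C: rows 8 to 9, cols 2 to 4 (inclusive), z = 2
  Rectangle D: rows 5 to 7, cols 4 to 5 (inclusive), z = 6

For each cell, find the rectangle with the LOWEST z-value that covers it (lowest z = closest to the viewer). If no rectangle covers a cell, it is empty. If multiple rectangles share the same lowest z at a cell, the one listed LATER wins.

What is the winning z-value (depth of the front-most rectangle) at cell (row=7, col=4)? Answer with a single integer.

Answer: 1

Derivation:
Check cell (7,4):
  A: rows 3-4 cols 7-8 -> outside (row miss)
  B: rows 6-7 cols 3-6 z=1 -> covers; best now B (z=1)
  C: rows 8-9 cols 2-4 -> outside (row miss)
  D: rows 5-7 cols 4-5 z=6 -> covers; best now B (z=1)
Winner: B at z=1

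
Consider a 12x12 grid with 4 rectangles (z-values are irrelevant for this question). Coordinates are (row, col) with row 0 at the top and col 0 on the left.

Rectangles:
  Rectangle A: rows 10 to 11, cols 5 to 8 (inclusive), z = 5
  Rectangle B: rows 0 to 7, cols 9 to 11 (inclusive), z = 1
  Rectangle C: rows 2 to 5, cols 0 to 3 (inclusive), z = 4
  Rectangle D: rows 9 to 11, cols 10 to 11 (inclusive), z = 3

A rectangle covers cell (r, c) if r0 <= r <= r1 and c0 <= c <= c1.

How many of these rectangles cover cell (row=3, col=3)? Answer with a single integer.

Check cell (3,3):
  A: rows 10-11 cols 5-8 -> outside (row miss)
  B: rows 0-7 cols 9-11 -> outside (col miss)
  C: rows 2-5 cols 0-3 -> covers
  D: rows 9-11 cols 10-11 -> outside (row miss)
Count covering = 1

Answer: 1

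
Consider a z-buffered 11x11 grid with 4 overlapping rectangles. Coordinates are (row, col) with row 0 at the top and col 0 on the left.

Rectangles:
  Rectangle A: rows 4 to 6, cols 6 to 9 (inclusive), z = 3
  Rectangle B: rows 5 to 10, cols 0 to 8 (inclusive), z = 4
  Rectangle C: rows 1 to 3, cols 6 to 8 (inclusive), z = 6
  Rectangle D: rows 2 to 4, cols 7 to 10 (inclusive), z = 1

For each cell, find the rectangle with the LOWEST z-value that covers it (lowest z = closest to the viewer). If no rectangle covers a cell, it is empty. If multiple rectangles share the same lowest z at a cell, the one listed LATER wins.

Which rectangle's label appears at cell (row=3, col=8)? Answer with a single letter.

Check cell (3,8):
  A: rows 4-6 cols 6-9 -> outside (row miss)
  B: rows 5-10 cols 0-8 -> outside (row miss)
  C: rows 1-3 cols 6-8 z=6 -> covers; best now C (z=6)
  D: rows 2-4 cols 7-10 z=1 -> covers; best now D (z=1)
Winner: D at z=1

Answer: D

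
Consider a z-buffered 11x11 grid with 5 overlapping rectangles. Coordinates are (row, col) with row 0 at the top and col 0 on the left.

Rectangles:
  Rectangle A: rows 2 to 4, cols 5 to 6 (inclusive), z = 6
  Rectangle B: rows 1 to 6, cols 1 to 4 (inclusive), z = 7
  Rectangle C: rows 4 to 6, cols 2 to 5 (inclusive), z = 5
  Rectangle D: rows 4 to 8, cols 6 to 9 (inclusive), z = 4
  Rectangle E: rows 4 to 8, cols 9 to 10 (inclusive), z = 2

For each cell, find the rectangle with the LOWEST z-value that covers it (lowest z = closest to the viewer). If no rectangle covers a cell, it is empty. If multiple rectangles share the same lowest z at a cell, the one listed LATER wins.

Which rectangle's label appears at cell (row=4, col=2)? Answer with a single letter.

Answer: C

Derivation:
Check cell (4,2):
  A: rows 2-4 cols 5-6 -> outside (col miss)
  B: rows 1-6 cols 1-4 z=7 -> covers; best now B (z=7)
  C: rows 4-6 cols 2-5 z=5 -> covers; best now C (z=5)
  D: rows 4-8 cols 6-9 -> outside (col miss)
  E: rows 4-8 cols 9-10 -> outside (col miss)
Winner: C at z=5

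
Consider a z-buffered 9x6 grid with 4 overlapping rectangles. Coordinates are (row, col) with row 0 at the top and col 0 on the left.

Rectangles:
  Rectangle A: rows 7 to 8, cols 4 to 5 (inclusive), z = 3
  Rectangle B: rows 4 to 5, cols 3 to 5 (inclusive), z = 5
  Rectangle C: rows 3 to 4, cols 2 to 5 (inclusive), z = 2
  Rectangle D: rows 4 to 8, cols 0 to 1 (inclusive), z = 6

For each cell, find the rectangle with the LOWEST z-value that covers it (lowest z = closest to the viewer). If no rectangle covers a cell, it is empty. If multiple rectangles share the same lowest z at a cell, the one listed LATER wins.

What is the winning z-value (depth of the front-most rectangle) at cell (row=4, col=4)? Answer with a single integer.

Check cell (4,4):
  A: rows 7-8 cols 4-5 -> outside (row miss)
  B: rows 4-5 cols 3-5 z=5 -> covers; best now B (z=5)
  C: rows 3-4 cols 2-5 z=2 -> covers; best now C (z=2)
  D: rows 4-8 cols 0-1 -> outside (col miss)
Winner: C at z=2

Answer: 2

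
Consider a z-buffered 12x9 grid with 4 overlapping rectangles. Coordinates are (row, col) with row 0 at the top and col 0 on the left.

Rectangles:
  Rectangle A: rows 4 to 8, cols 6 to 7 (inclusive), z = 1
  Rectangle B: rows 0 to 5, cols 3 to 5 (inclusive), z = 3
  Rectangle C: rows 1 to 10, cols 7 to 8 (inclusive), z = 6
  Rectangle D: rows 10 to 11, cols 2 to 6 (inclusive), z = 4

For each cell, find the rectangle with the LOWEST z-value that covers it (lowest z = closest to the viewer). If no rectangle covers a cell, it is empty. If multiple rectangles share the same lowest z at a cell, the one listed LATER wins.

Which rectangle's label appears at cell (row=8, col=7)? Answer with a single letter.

Check cell (8,7):
  A: rows 4-8 cols 6-7 z=1 -> covers; best now A (z=1)
  B: rows 0-5 cols 3-5 -> outside (row miss)
  C: rows 1-10 cols 7-8 z=6 -> covers; best now A (z=1)
  D: rows 10-11 cols 2-6 -> outside (row miss)
Winner: A at z=1

Answer: A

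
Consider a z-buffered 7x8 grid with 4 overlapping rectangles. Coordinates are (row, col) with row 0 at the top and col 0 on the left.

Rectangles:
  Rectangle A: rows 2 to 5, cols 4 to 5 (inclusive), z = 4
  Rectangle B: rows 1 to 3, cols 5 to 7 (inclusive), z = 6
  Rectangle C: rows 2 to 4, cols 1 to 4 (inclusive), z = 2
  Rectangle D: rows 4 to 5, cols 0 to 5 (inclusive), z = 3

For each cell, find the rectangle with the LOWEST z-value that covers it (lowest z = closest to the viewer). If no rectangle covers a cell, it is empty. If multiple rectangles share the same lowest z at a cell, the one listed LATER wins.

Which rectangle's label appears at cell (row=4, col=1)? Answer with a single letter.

Answer: C

Derivation:
Check cell (4,1):
  A: rows 2-5 cols 4-5 -> outside (col miss)
  B: rows 1-3 cols 5-7 -> outside (row miss)
  C: rows 2-4 cols 1-4 z=2 -> covers; best now C (z=2)
  D: rows 4-5 cols 0-5 z=3 -> covers; best now C (z=2)
Winner: C at z=2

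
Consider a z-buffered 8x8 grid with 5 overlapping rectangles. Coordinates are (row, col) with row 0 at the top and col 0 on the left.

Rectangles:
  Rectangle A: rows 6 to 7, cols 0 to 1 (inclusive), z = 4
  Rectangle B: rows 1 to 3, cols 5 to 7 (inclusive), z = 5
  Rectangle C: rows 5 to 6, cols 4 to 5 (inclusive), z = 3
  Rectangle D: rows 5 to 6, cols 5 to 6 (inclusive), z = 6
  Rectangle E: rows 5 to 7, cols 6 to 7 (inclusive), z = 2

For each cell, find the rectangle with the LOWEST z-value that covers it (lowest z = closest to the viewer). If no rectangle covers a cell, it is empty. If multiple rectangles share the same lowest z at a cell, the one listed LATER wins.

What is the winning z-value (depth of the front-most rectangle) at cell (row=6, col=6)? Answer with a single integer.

Check cell (6,6):
  A: rows 6-7 cols 0-1 -> outside (col miss)
  B: rows 1-3 cols 5-7 -> outside (row miss)
  C: rows 5-6 cols 4-5 -> outside (col miss)
  D: rows 5-6 cols 5-6 z=6 -> covers; best now D (z=6)
  E: rows 5-7 cols 6-7 z=2 -> covers; best now E (z=2)
Winner: E at z=2

Answer: 2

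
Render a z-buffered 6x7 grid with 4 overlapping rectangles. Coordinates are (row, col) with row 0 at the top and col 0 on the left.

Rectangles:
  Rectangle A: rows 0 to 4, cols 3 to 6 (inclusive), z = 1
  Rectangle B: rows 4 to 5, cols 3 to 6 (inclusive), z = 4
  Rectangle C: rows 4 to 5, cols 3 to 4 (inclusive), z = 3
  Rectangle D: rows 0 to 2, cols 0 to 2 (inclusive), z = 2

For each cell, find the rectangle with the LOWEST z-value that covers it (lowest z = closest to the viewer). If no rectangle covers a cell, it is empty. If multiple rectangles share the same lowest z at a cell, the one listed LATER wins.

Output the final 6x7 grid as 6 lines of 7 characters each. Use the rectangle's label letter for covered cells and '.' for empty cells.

DDDAAAA
DDDAAAA
DDDAAAA
...AAAA
...AAAA
...CCBB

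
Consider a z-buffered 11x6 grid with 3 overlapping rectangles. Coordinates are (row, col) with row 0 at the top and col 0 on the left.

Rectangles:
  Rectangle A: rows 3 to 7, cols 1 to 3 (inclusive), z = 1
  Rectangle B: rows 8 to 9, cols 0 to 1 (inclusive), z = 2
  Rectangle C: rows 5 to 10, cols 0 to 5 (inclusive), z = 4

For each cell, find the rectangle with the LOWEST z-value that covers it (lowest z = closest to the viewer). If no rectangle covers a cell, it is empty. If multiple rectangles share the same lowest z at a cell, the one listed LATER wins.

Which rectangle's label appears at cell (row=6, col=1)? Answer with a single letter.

Answer: A

Derivation:
Check cell (6,1):
  A: rows 3-7 cols 1-3 z=1 -> covers; best now A (z=1)
  B: rows 8-9 cols 0-1 -> outside (row miss)
  C: rows 5-10 cols 0-5 z=4 -> covers; best now A (z=1)
Winner: A at z=1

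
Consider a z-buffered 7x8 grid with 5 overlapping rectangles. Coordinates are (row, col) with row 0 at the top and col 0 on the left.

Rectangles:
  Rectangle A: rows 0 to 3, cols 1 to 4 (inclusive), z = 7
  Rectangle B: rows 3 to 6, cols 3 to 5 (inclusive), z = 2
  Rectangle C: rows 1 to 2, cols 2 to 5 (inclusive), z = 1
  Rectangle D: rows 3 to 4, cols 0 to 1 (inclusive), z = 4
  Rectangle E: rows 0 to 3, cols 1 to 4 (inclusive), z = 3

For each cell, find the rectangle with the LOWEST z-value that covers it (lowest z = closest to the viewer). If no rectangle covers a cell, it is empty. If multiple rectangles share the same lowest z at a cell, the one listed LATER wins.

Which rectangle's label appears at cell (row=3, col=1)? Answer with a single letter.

Answer: E

Derivation:
Check cell (3,1):
  A: rows 0-3 cols 1-4 z=7 -> covers; best now A (z=7)
  B: rows 3-6 cols 3-5 -> outside (col miss)
  C: rows 1-2 cols 2-5 -> outside (row miss)
  D: rows 3-4 cols 0-1 z=4 -> covers; best now D (z=4)
  E: rows 0-3 cols 1-4 z=3 -> covers; best now E (z=3)
Winner: E at z=3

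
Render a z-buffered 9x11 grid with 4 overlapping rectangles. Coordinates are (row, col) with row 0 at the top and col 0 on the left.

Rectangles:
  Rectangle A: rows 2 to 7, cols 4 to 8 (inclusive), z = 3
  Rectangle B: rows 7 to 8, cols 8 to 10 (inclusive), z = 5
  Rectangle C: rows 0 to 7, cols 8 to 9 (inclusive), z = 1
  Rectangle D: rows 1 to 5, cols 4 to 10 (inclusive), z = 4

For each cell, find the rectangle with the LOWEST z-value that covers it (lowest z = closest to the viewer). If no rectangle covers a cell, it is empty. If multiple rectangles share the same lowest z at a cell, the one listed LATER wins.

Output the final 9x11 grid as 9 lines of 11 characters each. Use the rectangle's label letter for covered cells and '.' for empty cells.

........CC.
....DDDDCCD
....AAAACCD
....AAAACCD
....AAAACCD
....AAAACCD
....AAAACC.
....AAAACCB
........BBB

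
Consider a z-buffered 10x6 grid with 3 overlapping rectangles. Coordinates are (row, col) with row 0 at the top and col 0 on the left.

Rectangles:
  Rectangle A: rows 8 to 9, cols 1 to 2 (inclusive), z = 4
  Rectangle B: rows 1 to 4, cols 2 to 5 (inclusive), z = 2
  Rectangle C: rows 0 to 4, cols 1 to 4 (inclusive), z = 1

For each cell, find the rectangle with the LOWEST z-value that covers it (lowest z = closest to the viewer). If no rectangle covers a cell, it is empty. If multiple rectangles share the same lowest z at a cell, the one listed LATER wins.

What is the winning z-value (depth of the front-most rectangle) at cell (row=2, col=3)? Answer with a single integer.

Check cell (2,3):
  A: rows 8-9 cols 1-2 -> outside (row miss)
  B: rows 1-4 cols 2-5 z=2 -> covers; best now B (z=2)
  C: rows 0-4 cols 1-4 z=1 -> covers; best now C (z=1)
Winner: C at z=1

Answer: 1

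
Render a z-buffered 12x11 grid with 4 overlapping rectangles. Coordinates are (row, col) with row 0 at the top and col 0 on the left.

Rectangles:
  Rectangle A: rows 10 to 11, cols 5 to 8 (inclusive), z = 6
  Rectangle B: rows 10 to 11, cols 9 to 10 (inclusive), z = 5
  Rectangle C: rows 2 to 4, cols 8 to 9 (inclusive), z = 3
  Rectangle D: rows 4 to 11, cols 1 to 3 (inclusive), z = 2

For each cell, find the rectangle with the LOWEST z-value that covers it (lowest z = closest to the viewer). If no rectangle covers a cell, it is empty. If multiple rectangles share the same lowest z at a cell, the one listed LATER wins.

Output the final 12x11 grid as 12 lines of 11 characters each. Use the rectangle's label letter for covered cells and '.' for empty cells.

...........
...........
........CC.
........CC.
.DDD....CC.
.DDD.......
.DDD.......
.DDD.......
.DDD.......
.DDD.......
.DDD.AAAABB
.DDD.AAAABB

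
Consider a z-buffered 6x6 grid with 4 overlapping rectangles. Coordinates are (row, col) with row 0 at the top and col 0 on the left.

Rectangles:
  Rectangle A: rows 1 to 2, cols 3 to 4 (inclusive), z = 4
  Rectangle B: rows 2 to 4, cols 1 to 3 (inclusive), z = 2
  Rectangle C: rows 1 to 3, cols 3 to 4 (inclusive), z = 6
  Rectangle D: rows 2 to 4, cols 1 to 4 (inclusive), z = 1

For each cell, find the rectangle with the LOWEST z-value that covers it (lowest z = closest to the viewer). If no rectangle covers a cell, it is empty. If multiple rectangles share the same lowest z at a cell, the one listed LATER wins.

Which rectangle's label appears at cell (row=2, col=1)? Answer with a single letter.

Check cell (2,1):
  A: rows 1-2 cols 3-4 -> outside (col miss)
  B: rows 2-4 cols 1-3 z=2 -> covers; best now B (z=2)
  C: rows 1-3 cols 3-4 -> outside (col miss)
  D: rows 2-4 cols 1-4 z=1 -> covers; best now D (z=1)
Winner: D at z=1

Answer: D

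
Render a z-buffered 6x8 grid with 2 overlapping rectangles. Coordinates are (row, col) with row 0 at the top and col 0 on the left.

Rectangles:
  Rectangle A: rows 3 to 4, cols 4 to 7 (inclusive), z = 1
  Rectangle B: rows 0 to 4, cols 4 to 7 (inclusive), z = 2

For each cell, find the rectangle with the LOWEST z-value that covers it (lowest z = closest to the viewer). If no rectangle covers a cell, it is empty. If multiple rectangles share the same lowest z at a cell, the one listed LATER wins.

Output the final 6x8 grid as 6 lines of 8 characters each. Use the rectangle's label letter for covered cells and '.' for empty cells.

....BBBB
....BBBB
....BBBB
....AAAA
....AAAA
........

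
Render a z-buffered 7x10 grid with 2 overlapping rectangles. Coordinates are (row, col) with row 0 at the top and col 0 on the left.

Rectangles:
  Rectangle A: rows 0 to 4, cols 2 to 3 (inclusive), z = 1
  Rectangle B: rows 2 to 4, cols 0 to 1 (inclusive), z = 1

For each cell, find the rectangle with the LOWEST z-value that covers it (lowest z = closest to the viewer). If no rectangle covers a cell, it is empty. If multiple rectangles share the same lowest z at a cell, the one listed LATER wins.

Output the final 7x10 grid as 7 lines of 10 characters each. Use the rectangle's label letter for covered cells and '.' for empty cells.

..AA......
..AA......
BBAA......
BBAA......
BBAA......
..........
..........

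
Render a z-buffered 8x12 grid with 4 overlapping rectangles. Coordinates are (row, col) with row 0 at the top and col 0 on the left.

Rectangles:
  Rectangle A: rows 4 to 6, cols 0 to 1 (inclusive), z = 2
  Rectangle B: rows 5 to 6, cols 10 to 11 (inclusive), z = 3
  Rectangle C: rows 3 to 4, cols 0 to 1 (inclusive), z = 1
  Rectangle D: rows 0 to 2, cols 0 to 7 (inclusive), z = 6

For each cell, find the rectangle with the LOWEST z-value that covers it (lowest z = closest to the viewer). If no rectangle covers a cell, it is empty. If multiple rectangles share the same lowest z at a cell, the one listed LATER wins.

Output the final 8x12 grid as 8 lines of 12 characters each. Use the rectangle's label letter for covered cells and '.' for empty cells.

DDDDDDDD....
DDDDDDDD....
DDDDDDDD....
CC..........
CC..........
AA........BB
AA........BB
............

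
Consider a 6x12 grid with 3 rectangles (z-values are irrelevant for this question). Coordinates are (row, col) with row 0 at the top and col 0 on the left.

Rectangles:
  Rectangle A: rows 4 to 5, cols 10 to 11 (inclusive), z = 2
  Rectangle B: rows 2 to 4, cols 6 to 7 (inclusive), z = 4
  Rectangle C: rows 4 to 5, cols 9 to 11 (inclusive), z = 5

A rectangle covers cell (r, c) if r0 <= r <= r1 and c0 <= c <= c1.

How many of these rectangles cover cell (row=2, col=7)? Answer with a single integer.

Check cell (2,7):
  A: rows 4-5 cols 10-11 -> outside (row miss)
  B: rows 2-4 cols 6-7 -> covers
  C: rows 4-5 cols 9-11 -> outside (row miss)
Count covering = 1

Answer: 1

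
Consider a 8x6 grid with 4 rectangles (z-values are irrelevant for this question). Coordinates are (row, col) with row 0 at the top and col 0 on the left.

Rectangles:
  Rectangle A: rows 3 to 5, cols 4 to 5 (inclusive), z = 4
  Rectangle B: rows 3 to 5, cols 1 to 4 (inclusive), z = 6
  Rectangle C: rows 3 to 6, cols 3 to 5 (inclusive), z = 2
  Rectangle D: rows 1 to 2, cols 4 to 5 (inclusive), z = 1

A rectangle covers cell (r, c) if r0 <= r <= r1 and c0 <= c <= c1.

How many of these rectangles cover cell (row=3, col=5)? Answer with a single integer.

Answer: 2

Derivation:
Check cell (3,5):
  A: rows 3-5 cols 4-5 -> covers
  B: rows 3-5 cols 1-4 -> outside (col miss)
  C: rows 3-6 cols 3-5 -> covers
  D: rows 1-2 cols 4-5 -> outside (row miss)
Count covering = 2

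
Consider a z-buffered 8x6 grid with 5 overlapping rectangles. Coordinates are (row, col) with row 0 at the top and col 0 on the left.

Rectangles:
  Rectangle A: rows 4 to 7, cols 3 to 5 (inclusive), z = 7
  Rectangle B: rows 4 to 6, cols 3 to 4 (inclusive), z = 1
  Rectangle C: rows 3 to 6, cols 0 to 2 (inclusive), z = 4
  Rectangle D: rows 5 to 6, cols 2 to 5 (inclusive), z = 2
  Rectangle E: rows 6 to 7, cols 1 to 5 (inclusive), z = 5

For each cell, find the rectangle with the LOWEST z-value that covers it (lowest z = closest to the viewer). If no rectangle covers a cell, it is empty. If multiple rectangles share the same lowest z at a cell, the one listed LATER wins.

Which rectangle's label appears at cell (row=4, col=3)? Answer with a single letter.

Check cell (4,3):
  A: rows 4-7 cols 3-5 z=7 -> covers; best now A (z=7)
  B: rows 4-6 cols 3-4 z=1 -> covers; best now B (z=1)
  C: rows 3-6 cols 0-2 -> outside (col miss)
  D: rows 5-6 cols 2-5 -> outside (row miss)
  E: rows 6-7 cols 1-5 -> outside (row miss)
Winner: B at z=1

Answer: B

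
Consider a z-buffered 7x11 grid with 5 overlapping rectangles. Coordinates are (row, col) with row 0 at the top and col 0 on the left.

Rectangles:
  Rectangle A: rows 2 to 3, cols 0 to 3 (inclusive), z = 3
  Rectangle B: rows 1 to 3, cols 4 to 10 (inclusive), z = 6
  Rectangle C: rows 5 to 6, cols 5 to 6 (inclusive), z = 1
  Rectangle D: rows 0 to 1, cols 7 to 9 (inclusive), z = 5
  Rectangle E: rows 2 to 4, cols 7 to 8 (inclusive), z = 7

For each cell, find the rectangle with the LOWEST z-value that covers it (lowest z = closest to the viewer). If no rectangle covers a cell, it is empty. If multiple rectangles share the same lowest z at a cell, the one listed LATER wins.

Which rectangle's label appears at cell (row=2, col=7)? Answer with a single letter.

Answer: B

Derivation:
Check cell (2,7):
  A: rows 2-3 cols 0-3 -> outside (col miss)
  B: rows 1-3 cols 4-10 z=6 -> covers; best now B (z=6)
  C: rows 5-6 cols 5-6 -> outside (row miss)
  D: rows 0-1 cols 7-9 -> outside (row miss)
  E: rows 2-4 cols 7-8 z=7 -> covers; best now B (z=6)
Winner: B at z=6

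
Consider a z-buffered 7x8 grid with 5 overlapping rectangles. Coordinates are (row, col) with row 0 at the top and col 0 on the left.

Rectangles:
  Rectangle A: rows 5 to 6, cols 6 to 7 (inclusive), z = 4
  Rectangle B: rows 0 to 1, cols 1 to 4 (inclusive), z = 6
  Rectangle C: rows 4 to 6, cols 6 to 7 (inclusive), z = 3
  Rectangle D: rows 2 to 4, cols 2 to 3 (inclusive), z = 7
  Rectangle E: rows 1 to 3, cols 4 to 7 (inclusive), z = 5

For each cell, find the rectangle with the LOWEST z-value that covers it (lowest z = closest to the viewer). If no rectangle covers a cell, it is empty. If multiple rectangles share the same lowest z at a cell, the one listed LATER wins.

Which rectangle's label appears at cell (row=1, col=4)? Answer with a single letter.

Check cell (1,4):
  A: rows 5-6 cols 6-7 -> outside (row miss)
  B: rows 0-1 cols 1-4 z=6 -> covers; best now B (z=6)
  C: rows 4-6 cols 6-7 -> outside (row miss)
  D: rows 2-4 cols 2-3 -> outside (row miss)
  E: rows 1-3 cols 4-7 z=5 -> covers; best now E (z=5)
Winner: E at z=5

Answer: E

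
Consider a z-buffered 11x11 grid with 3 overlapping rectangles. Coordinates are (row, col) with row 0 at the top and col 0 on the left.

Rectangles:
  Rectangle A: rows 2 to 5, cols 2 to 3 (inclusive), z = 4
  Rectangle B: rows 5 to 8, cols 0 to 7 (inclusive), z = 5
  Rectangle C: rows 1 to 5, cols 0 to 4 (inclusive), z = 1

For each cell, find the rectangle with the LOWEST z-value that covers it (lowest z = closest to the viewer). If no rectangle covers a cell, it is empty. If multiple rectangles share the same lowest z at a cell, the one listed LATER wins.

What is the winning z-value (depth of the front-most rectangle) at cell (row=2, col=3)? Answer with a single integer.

Answer: 1

Derivation:
Check cell (2,3):
  A: rows 2-5 cols 2-3 z=4 -> covers; best now A (z=4)
  B: rows 5-8 cols 0-7 -> outside (row miss)
  C: rows 1-5 cols 0-4 z=1 -> covers; best now C (z=1)
Winner: C at z=1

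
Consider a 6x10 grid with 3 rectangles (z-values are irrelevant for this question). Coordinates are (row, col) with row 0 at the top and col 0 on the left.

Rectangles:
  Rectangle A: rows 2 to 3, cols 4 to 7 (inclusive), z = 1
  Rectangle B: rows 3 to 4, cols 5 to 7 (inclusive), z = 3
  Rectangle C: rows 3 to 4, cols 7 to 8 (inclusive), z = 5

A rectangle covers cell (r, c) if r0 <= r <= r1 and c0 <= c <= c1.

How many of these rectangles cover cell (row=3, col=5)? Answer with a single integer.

Check cell (3,5):
  A: rows 2-3 cols 4-7 -> covers
  B: rows 3-4 cols 5-7 -> covers
  C: rows 3-4 cols 7-8 -> outside (col miss)
Count covering = 2

Answer: 2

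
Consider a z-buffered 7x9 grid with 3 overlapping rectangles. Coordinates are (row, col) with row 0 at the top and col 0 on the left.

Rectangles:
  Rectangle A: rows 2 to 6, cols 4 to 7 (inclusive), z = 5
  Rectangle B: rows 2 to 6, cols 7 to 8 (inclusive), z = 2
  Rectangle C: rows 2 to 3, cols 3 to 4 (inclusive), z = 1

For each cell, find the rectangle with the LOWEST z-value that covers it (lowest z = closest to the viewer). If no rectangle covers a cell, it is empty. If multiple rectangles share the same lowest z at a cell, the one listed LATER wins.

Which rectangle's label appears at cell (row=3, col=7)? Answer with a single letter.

Check cell (3,7):
  A: rows 2-6 cols 4-7 z=5 -> covers; best now A (z=5)
  B: rows 2-6 cols 7-8 z=2 -> covers; best now B (z=2)
  C: rows 2-3 cols 3-4 -> outside (col miss)
Winner: B at z=2

Answer: B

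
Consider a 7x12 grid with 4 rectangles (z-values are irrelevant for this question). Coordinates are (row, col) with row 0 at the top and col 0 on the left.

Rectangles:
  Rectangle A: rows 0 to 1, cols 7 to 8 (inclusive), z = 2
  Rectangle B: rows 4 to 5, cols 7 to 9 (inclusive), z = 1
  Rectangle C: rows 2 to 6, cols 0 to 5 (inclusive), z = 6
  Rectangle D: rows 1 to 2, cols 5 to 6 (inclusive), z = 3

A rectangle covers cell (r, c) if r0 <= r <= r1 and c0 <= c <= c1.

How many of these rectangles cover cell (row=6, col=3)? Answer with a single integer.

Check cell (6,3):
  A: rows 0-1 cols 7-8 -> outside (row miss)
  B: rows 4-5 cols 7-9 -> outside (row miss)
  C: rows 2-6 cols 0-5 -> covers
  D: rows 1-2 cols 5-6 -> outside (row miss)
Count covering = 1

Answer: 1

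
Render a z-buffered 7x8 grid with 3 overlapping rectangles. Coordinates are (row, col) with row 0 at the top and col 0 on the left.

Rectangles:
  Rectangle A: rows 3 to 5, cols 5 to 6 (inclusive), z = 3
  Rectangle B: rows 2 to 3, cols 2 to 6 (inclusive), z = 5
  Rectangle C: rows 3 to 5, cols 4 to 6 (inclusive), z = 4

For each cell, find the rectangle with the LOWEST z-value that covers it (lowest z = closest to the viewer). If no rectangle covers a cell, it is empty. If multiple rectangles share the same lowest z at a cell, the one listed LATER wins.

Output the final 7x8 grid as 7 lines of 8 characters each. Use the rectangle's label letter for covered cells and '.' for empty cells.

........
........
..BBBBB.
..BBCAA.
....CAA.
....CAA.
........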